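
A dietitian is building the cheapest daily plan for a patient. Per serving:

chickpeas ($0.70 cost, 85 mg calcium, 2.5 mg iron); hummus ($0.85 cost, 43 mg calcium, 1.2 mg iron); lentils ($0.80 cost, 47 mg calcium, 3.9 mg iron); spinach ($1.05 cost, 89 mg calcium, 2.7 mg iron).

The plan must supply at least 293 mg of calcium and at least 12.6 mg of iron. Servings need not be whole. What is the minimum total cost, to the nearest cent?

$3.07

With two linear requirements the optimum uses one or two foods; enumerate the corners.
chickpeas only: max(293/85, 12.6/2.5) = 5.04 servings → $3.53.
hummus only: max(293/43, 12.6/1.2) = 10.5 servings → $8.93.
lentils only: max(293/47, 12.6/3.9) = 6.234 servings → $4.99.
spinach only: max(293/89, 12.6/2.7) = 4.667 servings → $4.90.
chickpeas + hummus: intersection lies outside the first quadrant.
chickpeas + lentils with both tight: 2.572 servings and 1.582 servings → $3.07.
chickpeas + spinach with both targets exact would need a negative amount; discard.
hummus + lentils with both tight: 4.946 servings and 1.709 servings → $5.57.
hummus + spinach with both targets exact would need a negative amount; discard.
lentils + spinach with both tight: 1.5 servings and 2.5 servings → $3.83.
So the least-cost plan costs $3.07.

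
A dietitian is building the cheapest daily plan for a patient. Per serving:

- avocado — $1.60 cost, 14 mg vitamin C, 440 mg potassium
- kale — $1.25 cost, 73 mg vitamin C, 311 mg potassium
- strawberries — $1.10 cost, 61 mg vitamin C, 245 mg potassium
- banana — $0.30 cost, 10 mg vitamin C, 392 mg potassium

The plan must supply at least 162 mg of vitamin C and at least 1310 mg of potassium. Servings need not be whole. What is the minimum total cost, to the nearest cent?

$3.00

avocado only: max(162/14, 1310/440) = 11.57 servings → $18.51.
kale only: max(162/73, 1310/311) = 4.212 servings → $5.27.
strawberries only: max(162/61, 1310/245) = 5.347 servings → $5.88.
banana only: max(162/10, 1310/392) = 16.2 servings → $4.86.
avocado + kale with both tight: 1.63 servings and 1.907 servings → $4.99.
avocado + strawberries with both tight: 1.718 servings and 2.261 servings → $5.24.
avocado + banana: the both-tight solution has a negative serving — not a feasible corner.
kale + strawberries: the both-tight solution has a negative serving — not a feasible corner.
kale + banana with both tight: 1.976 servings and 1.774 servings → $3.00.
strawberries + banana with both tight: 2.349 servings and 1.874 servings → $3.15.
The minimum over all feasible corners is $3.00.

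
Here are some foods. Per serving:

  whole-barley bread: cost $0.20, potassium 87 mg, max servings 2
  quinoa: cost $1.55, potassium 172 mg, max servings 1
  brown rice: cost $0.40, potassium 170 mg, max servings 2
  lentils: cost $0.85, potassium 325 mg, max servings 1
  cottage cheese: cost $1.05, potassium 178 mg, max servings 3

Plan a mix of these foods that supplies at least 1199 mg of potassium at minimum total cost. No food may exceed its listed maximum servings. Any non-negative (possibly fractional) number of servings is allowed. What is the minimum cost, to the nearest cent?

$4.17

Cost per mg of potassium: whole-barley bread $0.0023, brown rice $0.0024, lentils $0.0026, cottage cheese $0.0059, quinoa $0.0090.
Take 2 servings of whole-barley bread: +174.0 mg potassium for $0.40 (total $0.40, still need 1025.0 mg).
Take 2 servings of brown rice: +340.0 mg potassium for $0.80 (total $1.20, still need 685.0 mg).
Take 1 serving of lentils: +325.0 mg potassium for $0.85 (total $2.05, still need 360.0 mg).
Take 2.022 servings of cottage cheese: +360.0 mg potassium for $2.12 (total $4.17, still need 0.0 mg).
Greedy by cheapest-per-mg is optimal for a single linear constraint, so the minimum cost is $4.17.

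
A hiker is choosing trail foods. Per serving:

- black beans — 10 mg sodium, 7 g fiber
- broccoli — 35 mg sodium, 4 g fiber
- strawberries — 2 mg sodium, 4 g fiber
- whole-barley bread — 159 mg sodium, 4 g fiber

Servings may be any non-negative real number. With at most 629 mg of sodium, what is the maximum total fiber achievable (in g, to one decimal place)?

Fiber per mg sodium: strawberries 2, black beans 0.7, broccoli 0.1143, whole-barley bread 0.02516.
With no serving limits, spend the whole sodium allowance on strawberries: 629 mg / 2 mg × 4 g = 1258.0 g.

1258.0 g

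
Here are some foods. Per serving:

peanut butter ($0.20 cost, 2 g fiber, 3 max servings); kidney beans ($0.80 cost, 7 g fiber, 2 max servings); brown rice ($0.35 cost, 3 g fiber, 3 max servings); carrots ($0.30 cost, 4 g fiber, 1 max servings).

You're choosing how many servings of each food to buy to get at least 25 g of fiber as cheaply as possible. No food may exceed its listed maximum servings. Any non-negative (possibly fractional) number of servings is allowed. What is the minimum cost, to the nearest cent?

Cost per g of fiber: carrots $0.0750, peanut butter $0.1000, kidney beans $0.1143, brown rice $0.1167.
Take 1 serving of carrots: +4.0 g fiber for $0.30 (total $0.30, still need 21.0 g).
Take 3 servings of peanut butter: +6.0 g fiber for $0.60 (total $0.90, still need 15.0 g).
Take 2 servings of kidney beans: +14.0 g fiber for $1.60 (total $2.50, still need 1.0 g).
Take 0.3333 servings of brown rice: +1.0 g fiber for $0.12 (total $2.62, still need 0.0 g).
Filling from the cheapest source first is optimal under one linear minimum: $2.62.

$2.62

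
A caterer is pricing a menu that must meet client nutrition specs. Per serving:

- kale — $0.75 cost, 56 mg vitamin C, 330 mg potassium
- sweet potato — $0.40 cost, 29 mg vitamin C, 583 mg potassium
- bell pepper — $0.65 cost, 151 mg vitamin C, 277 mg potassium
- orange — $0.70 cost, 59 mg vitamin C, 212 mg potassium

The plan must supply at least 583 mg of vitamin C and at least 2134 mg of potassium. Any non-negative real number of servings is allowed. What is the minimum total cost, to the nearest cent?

$3.06

An LP optimum is at a vertex; with two nutrient constraints at most two foods are used. Check each candidate.
kale only: max(583/56, 2134/330) = 10.41 servings → $7.81.
sweet potato only: max(583/29, 2134/583) = 20.1 servings → $8.04.
bell pepper only: max(583/151, 2134/277) = 7.704 servings → $5.01.
orange only: max(583/59, 2134/212) = 10.07 servings → $7.05.
kale + sweet potato with both targets exact would need a negative amount; discard.
kale + bell pepper with both tight: 4.684 servings and 2.124 servings → $4.89.
kale + orange with both tight: 0.304 servings and 9.593 servings → $6.94.
sweet potato + bell pepper with both tight: 2.009 servings and 3.475 servings → $3.06.
sweet potato + orange with both tight: 0.08177 servings and 9.841 servings → $6.92.
bell pepper + orange: the both-tight solution has a negative serving — not a feasible corner.
The minimum over all feasible corners is $3.06.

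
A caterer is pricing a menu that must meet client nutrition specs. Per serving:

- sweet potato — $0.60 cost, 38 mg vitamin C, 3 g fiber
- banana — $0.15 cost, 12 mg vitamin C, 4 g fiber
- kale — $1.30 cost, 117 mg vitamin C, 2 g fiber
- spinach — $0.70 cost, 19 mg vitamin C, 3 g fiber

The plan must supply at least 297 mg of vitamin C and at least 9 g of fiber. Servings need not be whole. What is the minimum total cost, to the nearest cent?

$3.32

This is a tiny linear program; its minimum lies at a vertex of the feasible set. List the vertices and price them.
sweet potato only: max(297/38, 9/3) = 7.816 servings → $4.69.
banana only: max(297/12, 9/4) = 24.75 servings → $3.71.
kale only: max(297/117, 9/2) = 4.5 servings → $5.85.
spinach only: max(297/19, 9/3) = 15.63 servings → $10.94.
sweet potato + banana with both targets exact would need a negative amount; discard.
sweet potato + kale with both tight: 1.669 servings and 1.996 servings → $3.60.
sweet potato + spinach with both targets exact would need a negative amount; discard.
banana + kale with both tight: 1.034 servings and 2.432 servings → $3.32.
banana + spinach: intersection lies outside the first quadrant.
kale + spinach with both tight: 2.3 servings and 1.466 servings → $4.02.
So the least-cost plan costs $3.32.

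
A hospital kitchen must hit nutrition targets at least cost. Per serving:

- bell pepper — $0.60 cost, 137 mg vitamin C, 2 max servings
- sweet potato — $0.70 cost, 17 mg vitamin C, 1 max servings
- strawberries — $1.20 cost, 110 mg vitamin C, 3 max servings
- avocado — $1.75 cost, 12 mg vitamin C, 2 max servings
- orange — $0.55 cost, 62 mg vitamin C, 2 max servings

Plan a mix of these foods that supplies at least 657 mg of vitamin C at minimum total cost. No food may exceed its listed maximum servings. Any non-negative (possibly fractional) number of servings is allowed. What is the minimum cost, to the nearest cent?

$5.13

Cost per mg of vitamin C: bell pepper $0.0044, orange $0.0089, strawberries $0.0109, sweet potato $0.0412, avocado $0.1458.
Take 2 servings of bell pepper: +274.0 mg vitamin C for $1.20 (total $1.20, still need 383.0 mg).
Take 2 servings of orange: +124.0 mg vitamin C for $1.10 (total $2.30, still need 259.0 mg).
Take 2.355 servings of strawberries: +259.0 mg vitamin C for $2.83 (total $5.13, still need 0.0 mg).
Filling from the cheapest source first is optimal under one linear minimum: $5.13.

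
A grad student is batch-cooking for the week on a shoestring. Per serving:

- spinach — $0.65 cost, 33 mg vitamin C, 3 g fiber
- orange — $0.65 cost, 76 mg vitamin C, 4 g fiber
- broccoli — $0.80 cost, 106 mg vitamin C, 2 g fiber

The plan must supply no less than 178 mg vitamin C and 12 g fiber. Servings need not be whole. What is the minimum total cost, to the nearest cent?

$1.95

spinach only: max(178/33, 12/3) = 5.394 servings → $3.51.
orange only: max(178/76, 12/4) = 3 servings → $1.95.
broccoli only: max(178/106, 12/2) = 6 servings → $4.80.
spinach + orange with both tight: 2.083 servings and 1.438 servings → $2.29.
spinach + broccoli with both tight: 3.635 servings and 0.5476 servings → $2.80.
orange + broccoli: the both-tight solution has a negative serving — not a feasible corner.
The minimum over all feasible corners is $1.95.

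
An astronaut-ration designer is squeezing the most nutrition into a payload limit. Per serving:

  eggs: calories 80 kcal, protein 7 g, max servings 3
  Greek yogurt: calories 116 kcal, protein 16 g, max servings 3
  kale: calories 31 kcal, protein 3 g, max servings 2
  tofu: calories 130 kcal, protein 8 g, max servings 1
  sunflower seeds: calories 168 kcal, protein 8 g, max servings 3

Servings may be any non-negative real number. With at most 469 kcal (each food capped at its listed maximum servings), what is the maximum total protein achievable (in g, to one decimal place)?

59.2 g

Protein per kcal: Greek yogurt 0.1379, kale 0.09677, eggs 0.0875, tofu 0.06154, sunflower seeds 0.04762.
Take 3 servings of Greek yogurt: uses 348 kcal, +48.0 g protein (running total 48.0 g).
Take 2 servings of kale: uses 62 kcal, +6.0 g protein (running total 54.0 g).
Take 0.7375 servings of eggs: uses 59 kcal, +5.2 g protein (running total 59.2 g).
Filling greedily by protein-per-kcal is optimal for one linear limit, giving 59.2 g.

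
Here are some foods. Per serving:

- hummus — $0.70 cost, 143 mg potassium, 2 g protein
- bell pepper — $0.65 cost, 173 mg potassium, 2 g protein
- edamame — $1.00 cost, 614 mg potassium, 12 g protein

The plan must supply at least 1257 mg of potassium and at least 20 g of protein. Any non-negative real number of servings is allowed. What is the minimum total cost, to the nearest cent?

For a min-cost LP with two ≥-constraints, a basic feasible solution has at most two positive variables.
hummus only: max(1257/143, 20/2) = 10 servings → $7.00.
bell pepper only: max(1257/173, 20/2) = 10 servings → $6.50.
edamame only: max(1257/614, 20/12) = 2.047 servings → $2.05.
hummus + bell pepper with both targets exact would need a negative amount; discard.
hummus + edamame with both tight: 5.746 servings and 0.709 servings → $4.73.
bell pepper + edamame with both tight: 3.307 servings and 1.116 servings → $3.26.
The minimum over all feasible corners is $2.05.

$2.05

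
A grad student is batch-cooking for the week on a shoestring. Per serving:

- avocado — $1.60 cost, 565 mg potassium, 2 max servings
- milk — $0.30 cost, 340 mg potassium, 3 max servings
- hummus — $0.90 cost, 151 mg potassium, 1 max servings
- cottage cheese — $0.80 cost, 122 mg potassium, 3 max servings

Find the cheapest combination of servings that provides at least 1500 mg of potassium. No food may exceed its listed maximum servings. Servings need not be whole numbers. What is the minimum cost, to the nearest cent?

Cost per mg of potassium: milk $0.0009, avocado $0.0028, hummus $0.0060, cottage cheese $0.0066.
Take 3 servings of milk: +1020.0 mg potassium for $0.90 (total $0.90, still need 480.0 mg).
Take 0.8496 servings of avocado: +480.0 mg potassium for $1.36 (total $2.26, still need 0.0 mg).
Greedy by cheapest-per-mg is optimal for a single linear constraint, so the minimum cost is $2.26.

$2.26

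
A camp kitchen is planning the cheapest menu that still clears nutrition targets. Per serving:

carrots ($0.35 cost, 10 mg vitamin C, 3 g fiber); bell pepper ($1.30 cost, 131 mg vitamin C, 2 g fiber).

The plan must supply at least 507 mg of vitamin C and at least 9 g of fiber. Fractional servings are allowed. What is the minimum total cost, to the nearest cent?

The cheapest plan sits at a corner of the feasible region — with two constraints it uses at most two foods.
carrots only: max(507/10, 9/3) = 50.7 servings → $17.75.
bell pepper only: max(507/131, 9/2) = 4.5 servings → $5.85.
carrots + bell pepper with both tight: 0.4424 servings and 3.836 servings → $5.14.
Cheapest feasible corner: $5.14.

$5.14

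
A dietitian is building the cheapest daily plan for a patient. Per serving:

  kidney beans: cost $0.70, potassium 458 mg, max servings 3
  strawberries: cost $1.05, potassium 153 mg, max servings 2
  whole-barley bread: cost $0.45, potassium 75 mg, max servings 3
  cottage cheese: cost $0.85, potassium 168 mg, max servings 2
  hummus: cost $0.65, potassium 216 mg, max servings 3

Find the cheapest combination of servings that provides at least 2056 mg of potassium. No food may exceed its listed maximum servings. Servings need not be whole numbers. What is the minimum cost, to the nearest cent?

Cost per mg of potassium: kidney beans $0.0015, hummus $0.0030, cottage cheese $0.0051, whole-barley bread $0.0060, strawberries $0.0069.
Take 3 servings of kidney beans: +1374.0 mg potassium for $2.10 (total $2.10, still need 682.0 mg).
Take 3 servings of hummus: +648.0 mg potassium for $1.95 (total $4.05, still need 34.0 mg).
Take 0.2024 servings of cottage cheese: +34.0 mg potassium for $0.17 (total $4.22, still need 0.0 mg).
Filling from the cheapest source first is optimal under one linear minimum: $4.22.

$4.22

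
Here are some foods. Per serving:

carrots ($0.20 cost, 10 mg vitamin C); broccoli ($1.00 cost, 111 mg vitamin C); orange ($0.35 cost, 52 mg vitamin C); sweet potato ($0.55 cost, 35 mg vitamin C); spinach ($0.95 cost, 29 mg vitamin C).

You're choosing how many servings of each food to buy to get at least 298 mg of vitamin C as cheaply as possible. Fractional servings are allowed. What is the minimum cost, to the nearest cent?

Cost per mg of vitamin C: orange $0.0067, broccoli $0.0090, sweet potato $0.0157, carrots $0.0200, spinach $0.0328.
With no serving limits, use only orange: 298 mg / 52 mg = 5.731 servings × $0.35 = $2.01.

$2.01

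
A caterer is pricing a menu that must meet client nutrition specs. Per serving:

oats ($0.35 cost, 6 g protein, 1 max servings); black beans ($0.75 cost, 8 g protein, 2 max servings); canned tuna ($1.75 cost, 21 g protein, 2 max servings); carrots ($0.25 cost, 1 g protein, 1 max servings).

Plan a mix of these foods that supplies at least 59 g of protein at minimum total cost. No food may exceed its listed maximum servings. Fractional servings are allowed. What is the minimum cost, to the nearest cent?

$4.88

Cost per g of protein: oats $0.0583, canned tuna $0.0833, black beans $0.0938, carrots $0.2500.
Take 1 serving of oats: +6.0 g protein for $0.35 (total $0.35, still need 53.0 g).
Take 2 servings of canned tuna: +42.0 g protein for $3.50 (total $3.85, still need 11.0 g).
Take 1.375 servings of black beans: +11.0 g protein for $1.03 (total $4.88, still need 0.0 g).
Filling from the cheapest source first is optimal under one linear minimum: $4.88.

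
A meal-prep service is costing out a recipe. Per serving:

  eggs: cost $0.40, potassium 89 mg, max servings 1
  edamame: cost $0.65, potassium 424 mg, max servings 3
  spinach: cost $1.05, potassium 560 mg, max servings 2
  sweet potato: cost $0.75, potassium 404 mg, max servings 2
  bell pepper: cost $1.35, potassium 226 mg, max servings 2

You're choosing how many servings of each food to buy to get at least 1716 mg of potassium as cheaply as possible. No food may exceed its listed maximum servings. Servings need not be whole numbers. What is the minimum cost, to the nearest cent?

Cost per mg of potassium: edamame $0.0015, sweet potato $0.0019, spinach $0.0019, eggs $0.0045, bell pepper $0.0060.
Take 3 servings of edamame: +1272.0 mg potassium for $1.95 (total $1.95, still need 444.0 mg).
Take 1.099 servings of sweet potato: +444.0 mg potassium for $0.82 (total $2.77, still need 0.0 mg).
Filling from the cheapest source first is optimal under one linear minimum: $2.77.

$2.77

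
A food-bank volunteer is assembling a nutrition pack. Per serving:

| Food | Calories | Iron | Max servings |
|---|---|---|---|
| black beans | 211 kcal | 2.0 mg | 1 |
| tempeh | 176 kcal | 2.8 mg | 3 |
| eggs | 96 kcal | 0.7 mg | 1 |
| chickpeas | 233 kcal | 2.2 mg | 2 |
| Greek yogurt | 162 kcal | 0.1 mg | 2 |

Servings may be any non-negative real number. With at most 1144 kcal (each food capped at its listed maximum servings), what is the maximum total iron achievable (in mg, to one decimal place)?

Iron per kcal: tempeh 0.01591, black beans 0.009479, chickpeas 0.009442, eggs 0.007292, Greek yogurt 0.0006173.
Take 3 servings of tempeh: uses 528 kcal, +8.4 mg iron (running total 8.4 mg).
Take 1 serving of black beans: uses 211 kcal, +2.0 mg iron (running total 10.4 mg).
Take 1.738 servings of chickpeas: uses 405 kcal, +3.8 mg iron (running total 14.2 mg).
Greedy by best ratio exhausts the calories allowance optimally: 14.2 mg.

14.2 mg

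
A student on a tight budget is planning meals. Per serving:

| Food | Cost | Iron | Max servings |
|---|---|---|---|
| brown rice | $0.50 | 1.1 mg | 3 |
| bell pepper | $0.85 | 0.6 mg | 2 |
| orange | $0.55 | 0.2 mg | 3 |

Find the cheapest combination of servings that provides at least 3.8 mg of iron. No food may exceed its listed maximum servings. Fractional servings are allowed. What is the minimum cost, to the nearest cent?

$2.21

Cost per mg of iron: brown rice $0.4545, bell pepper $1.4167, orange $2.7500.
Take 3 servings of brown rice: +3.3 mg iron for $1.50 (total $1.50, still need 0.5 mg).
Take 0.8333 servings of bell pepper: +0.5 mg iron for $0.71 (total $2.21, still need 0.0 mg).
Filling from the cheapest source first is optimal under one linear minimum: $2.21.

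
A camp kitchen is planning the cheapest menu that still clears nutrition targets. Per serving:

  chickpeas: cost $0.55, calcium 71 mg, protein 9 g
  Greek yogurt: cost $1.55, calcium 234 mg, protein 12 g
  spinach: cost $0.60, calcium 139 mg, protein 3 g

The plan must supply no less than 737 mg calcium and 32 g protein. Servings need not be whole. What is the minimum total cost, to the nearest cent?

$3.71

chickpeas only: max(737/71, 32/9) = 10.38 servings → $5.71.
Greek yogurt only: max(737/234, 32/12) = 3.15 servings → $4.88.
spinach only: max(737/139, 32/3) = 10.67 servings → $6.40.
chickpeas + Greek yogurt with both targets exact would need a negative amount; discard.
chickpeas + spinach with both tight: 2.155 servings and 4.201 servings → $3.71.
Greek yogurt + spinach with both tight: 2.316 servings and 1.404 servings → $4.43.
Cheapest feasible corner: $3.71.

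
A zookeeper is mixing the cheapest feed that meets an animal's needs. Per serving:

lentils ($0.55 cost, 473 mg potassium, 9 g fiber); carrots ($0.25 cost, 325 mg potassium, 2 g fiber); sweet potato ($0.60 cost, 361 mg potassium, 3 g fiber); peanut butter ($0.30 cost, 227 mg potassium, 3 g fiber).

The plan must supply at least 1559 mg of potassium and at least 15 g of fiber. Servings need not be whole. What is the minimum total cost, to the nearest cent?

Compare the cost at each extreme point of the feasible region.
lentils only: max(1559/473, 15/9) = 3.296 servings → $1.81.
carrots only: max(1559/325, 15/2) = 7.5 servings → $1.88.
sweet potato only: max(1559/361, 15/3) = 5 servings → $3.00.
peanut butter only: max(1559/227, 15/3) = 6.868 servings → $2.06.
lentils + carrots with both tight: 0.8878 servings and 3.505 servings → $1.36.
lentils + sweet potato with both tight: 0.4033 servings and 3.79 servings → $2.50.
lentils + peanut butter: the both-tight solution has a negative serving — not a feasible corner.
carrots + sweet potato: intersection lies outside the first quadrant.
carrots + peanut butter with both tight: 2.441 servings and 3.372 servings → $1.62.
sweet potato + peanut butter with both tight: 3.164 servings and 1.836 servings → $2.45.
Cheapest feasible corner: $1.36.

$1.36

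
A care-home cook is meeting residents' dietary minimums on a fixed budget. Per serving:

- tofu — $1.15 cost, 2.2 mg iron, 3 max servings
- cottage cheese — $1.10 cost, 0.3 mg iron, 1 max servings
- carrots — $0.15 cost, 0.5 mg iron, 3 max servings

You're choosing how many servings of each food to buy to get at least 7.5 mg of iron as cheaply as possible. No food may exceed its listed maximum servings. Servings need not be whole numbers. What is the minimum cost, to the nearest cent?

$3.59

Cost per mg of iron: carrots $0.3000, tofu $0.5227, cottage cheese $3.6667.
Take 3 servings of carrots: +1.5 mg iron for $0.45 (total $0.45, still need 6.0 mg).
Take 2.727 servings of tofu: +6.0 mg iron for $3.14 (total $3.59, still need 0.0 mg).
Greedy by cheapest-per-mg is optimal for a single linear constraint, so the minimum cost is $3.59.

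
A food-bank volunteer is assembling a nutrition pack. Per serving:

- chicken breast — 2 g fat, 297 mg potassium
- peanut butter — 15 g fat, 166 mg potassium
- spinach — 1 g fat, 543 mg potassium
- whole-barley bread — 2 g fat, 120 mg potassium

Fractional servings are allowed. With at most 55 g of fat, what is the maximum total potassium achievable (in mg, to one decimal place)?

29865.0 mg

Potassium per g fat: spinach 543, chicken breast 148.5, whole-barley bread 60, peanut butter 11.07.
With no serving limits, spend the whole fat allowance on spinach: 55 g / 1 g × 543 mg = 29865.0 mg.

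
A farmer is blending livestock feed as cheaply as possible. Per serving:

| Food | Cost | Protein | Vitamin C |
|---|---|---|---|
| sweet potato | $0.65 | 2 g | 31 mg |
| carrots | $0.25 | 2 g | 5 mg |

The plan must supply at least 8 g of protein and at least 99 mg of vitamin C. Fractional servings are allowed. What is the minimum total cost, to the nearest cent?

$2.22

With two linear requirements the optimum uses one or two foods; enumerate the corners.
sweet potato only: max(8/2, 99/31) = 4 servings → $2.60.
carrots only: max(8/2, 99/5) = 19.8 servings → $4.95.
sweet potato + carrots with both tight: 3.038 servings and 0.9615 servings → $2.22.
The minimum over all feasible corners is $2.22.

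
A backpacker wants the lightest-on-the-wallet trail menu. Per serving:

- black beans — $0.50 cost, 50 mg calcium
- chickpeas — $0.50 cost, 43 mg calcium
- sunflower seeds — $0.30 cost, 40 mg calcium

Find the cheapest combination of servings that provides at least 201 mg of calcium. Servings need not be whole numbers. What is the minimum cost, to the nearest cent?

Cost per mg of calcium: sunflower seeds $0.0075, black beans $0.0100, chickpeas $0.0116.
With no serving limits, use only sunflower seeds: 201 mg / 40 mg = 5.025 servings × $0.30 = $1.51.

$1.51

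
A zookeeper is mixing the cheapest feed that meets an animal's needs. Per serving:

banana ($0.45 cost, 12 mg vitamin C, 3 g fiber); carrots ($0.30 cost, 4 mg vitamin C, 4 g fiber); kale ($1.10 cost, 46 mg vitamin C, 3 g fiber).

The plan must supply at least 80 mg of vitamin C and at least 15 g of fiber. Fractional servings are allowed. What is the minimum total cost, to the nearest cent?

$2.45

At the optimum either one food covers both requirements or two foods hit both targets exactly; no other combination can be cheaper.
banana only: max(80/12, 15/3) = 6.667 servings → $3.00.
carrots only: max(80/4, 15/4) = 20 servings → $6.00.
kale only: max(80/46, 15/3) = 5 servings → $5.50.
banana + carrots: intersection lies outside the first quadrant.
banana + kale with both tight: 4.412 servings and 0.5882 servings → $2.63.
carrots + kale with both tight: 2.616 servings and 1.512 servings → $2.45.
So the least-cost plan costs $2.45.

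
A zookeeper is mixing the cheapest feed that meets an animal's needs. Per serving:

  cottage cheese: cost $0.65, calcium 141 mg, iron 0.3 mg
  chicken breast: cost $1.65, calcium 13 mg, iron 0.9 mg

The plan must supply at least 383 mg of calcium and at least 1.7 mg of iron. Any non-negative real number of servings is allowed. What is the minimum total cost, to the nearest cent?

Compare the cost at each extreme point of the feasible region.
cottage cheese only: max(383/141, 1.7/0.3) = 5.667 servings → $3.68.
chicken breast only: max(383/13, 1.7/0.9) = 29.46 servings → $48.61.
cottage cheese + chicken breast with both tight: 2.623 servings and 1.015 servings → $3.38.
The minimum over all feasible corners is $3.38.

$3.38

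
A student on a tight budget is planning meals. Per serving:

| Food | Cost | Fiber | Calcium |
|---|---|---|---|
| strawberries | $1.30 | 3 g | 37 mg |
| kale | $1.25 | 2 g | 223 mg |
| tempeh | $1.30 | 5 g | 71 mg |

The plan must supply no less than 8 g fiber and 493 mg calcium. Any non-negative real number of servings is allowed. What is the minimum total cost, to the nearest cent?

Minimising a linear cost over {fiber ≥ 8, calcium ≥ 493, servings ≥ 0} — the optimum is at a vertex, using one or two foods.
strawberries only: max(8/3, 493/37) = 13.32 servings → $17.32.
kale only: max(8/2, 493/223) = 4 servings → $5.00.
tempeh only: max(8/5, 493/71) = 6.944 servings → $9.03.
strawberries + kale with both tight: 1.341 servings and 1.988 servings → $4.23.
strawberries + tempeh: intersection lies outside the first quadrant.
kale + tempeh with both tight: 1.95 servings and 0.8201 servings → $3.50.
The minimum over all feasible corners is $3.50.

$3.50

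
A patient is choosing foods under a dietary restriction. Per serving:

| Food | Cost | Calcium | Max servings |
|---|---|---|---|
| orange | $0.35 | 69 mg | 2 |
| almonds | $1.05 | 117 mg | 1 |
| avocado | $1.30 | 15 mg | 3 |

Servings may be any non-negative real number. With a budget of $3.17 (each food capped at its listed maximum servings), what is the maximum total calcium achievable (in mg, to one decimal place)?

Calcium per dollar: orange 197.1, almonds 111.4, avocado 11.54.
Take 2 servings of orange: spends $0.70, +138.0 mg calcium (running total 138.0 mg).
Take 1 serving of almonds: spends $1.05, +117.0 mg calcium (running total 255.0 mg).
Take 1.092 servings of avocado: spends $1.42, +16.4 mg calcium (running total 271.4 mg).
Greedy by best ratio exhausts the cost allowance optimally: 271.4 mg.

271.4 mg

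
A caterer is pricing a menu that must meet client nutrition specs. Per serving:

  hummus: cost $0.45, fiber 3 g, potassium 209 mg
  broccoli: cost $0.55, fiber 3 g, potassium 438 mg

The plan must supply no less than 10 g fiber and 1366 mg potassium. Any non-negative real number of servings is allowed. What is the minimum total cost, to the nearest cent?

Check every corner: each single food scaled to meet both minima, and each pair solved so both constraints bind.
hummus only: max(10/3, 1366/209) = 6.536 servings → $2.94.
broccoli only: max(10/3, 1366/438) = 3.333 servings → $1.83.
hummus + broccoli with both tight: 0.4105 servings and 2.923 servings → $1.79.
Cheapest feasible corner: $1.79.

$1.79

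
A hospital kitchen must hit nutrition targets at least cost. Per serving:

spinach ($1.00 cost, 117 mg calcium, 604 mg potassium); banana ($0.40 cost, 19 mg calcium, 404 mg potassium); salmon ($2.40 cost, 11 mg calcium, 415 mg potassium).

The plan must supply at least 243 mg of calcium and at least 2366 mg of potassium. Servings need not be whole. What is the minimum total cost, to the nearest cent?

$2.94

Compare the cost at each extreme point of the feasible region.
spinach only: max(243/117, 2366/604) = 3.917 servings → $3.92.
banana only: max(243/19, 2366/404) = 12.79 servings → $5.12.
salmon only: max(243/11, 2366/415) = 22.09 servings → $53.02.
spinach + banana with both tight: 1.487 servings and 3.633 servings → $2.94.
spinach + salmon with both tight: 1.785 servings and 3.103 servings → $9.23.
banana + salmon with both targets exact would need a negative amount; discard.
The minimum over all feasible corners is $2.94.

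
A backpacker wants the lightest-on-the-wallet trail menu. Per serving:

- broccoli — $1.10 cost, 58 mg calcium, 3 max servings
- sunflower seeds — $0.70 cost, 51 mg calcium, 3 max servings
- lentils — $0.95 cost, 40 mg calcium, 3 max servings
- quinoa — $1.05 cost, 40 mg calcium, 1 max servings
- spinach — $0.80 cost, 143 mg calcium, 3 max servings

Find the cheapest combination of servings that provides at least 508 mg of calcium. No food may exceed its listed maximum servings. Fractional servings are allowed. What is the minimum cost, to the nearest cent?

Cost per mg of calcium: spinach $0.0056, sunflower seeds $0.0137, broccoli $0.0190, lentils $0.0238, quinoa $0.0262.
Take 3 servings of spinach: +429.0 mg calcium for $2.40 (total $2.40, still need 79.0 mg).
Take 1.549 servings of sunflower seeds: +79.0 mg calcium for $1.08 (total $3.48, still need 0.0 mg).
Greedy by cheapest-per-mg is optimal for a single linear constraint, so the minimum cost is $3.48.

$3.48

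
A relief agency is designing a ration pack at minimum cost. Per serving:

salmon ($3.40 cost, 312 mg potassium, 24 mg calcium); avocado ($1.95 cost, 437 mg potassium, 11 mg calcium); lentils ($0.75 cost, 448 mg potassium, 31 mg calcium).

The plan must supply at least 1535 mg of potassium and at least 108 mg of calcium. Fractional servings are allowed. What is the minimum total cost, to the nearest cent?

$2.61

This is a tiny linear program; its minimum lies at a vertex of the feasible set. List the vertices and price them.
salmon only: max(1535/312, 108/24) = 4.92 servings → $16.73.
avocado only: max(1535/437, 108/11) = 9.818 servings → $19.15.
lentils only: max(1535/448, 108/31) = 3.484 servings → $2.61.
salmon + avocado with both tight: 4.296 servings and 0.4456 servings → $15.47.
salmon + lentils with both tight: 0.7398 servings and 2.911 servings → $4.70.
avocado + lentils: the both-tight solution has a negative serving — not a feasible corner.
So the least-cost plan costs $2.61.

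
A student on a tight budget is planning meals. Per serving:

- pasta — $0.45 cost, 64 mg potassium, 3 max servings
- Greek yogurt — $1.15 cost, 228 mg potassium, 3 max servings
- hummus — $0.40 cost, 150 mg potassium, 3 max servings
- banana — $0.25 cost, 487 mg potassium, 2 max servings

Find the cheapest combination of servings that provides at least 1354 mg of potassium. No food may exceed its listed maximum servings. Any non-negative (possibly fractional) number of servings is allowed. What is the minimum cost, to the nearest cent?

Cost per mg of potassium: banana $0.0005, hummus $0.0027, Greek yogurt $0.0050, pasta $0.0070.
Take 2 servings of banana: +974.0 mg potassium for $0.50 (total $0.50, still need 380.0 mg).
Take 2.533 servings of hummus: +380.0 mg potassium for $1.01 (total $1.51, still need 0.0 mg).
Greedy by cheapest-per-mg is optimal for a single linear constraint, so the minimum cost is $1.51.

$1.51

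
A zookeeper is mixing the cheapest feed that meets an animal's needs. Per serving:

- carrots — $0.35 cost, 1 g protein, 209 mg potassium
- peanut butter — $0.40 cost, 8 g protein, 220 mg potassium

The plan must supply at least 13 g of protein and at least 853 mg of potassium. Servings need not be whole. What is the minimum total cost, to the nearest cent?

$1.47

A basic optimal solution has at most two foods positive. Try each food alone and each pair with both targets met exactly.
carrots only: max(13/1, 853/209) = 13 servings → $4.55.
peanut butter only: max(13/8, 853/220) = 3.877 servings → $1.55.
carrots + peanut butter with both tight: 2.73 servings and 1.284 servings → $1.47.
The minimum over all feasible corners is $1.47.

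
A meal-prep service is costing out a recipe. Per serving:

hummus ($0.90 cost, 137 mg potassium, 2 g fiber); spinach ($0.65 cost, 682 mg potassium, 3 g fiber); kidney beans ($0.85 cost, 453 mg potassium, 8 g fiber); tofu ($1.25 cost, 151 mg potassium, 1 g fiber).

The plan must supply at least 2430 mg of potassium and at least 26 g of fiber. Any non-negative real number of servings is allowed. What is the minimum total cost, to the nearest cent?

Two binding constraints pin down two serving amounts, so the optimal mix uses at most two foods. The candidates are each food alone (scaled to the tighter of potassium/fiber) and each pair with both constraints tight.
hummus only: max(2430/137, 26/2) = 17.74 servings → $15.96.
spinach only: max(2430/682, 26/3) = 8.667 servings → $5.63.
kidney beans only: max(2430/453, 26/8) = 5.364 servings → $4.56.
tofu only: max(2430/151, 26/1) = 26 servings → $32.50.
hummus + spinach with both tight: 10.96 servings and 1.362 servings → $10.75.
hummus + kidney beans: intersection lies outside the first quadrant.
hummus + tofu with both tight: 9.067 servings and 7.867 servings → $17.99.
spinach + kidney beans with both tight: 1.87 servings and 2.549 servings → $3.38.
spinach + tofu with both targets exact would need a negative amount; discard.
kidney beans + tofu with both tight: 1.981 servings and 10.15 servings → $14.37.
So the least-cost plan costs $3.38.

$3.38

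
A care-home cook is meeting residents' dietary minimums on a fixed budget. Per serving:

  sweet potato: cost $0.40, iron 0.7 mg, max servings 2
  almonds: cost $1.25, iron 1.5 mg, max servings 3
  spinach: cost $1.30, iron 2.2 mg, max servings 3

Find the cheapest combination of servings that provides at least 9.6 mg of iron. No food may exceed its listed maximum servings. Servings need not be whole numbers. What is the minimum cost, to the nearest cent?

$6.03

Cost per mg of iron: sweet potato $0.5714, spinach $0.5909, almonds $0.8333.
Take 2 servings of sweet potato: +1.4 mg iron for $0.80 (total $0.80, still need 8.2 mg).
Take 3 servings of spinach: +6.6 mg iron for $3.90 (total $4.70, still need 1.6 mg).
Take 1.067 servings of almonds: +1.6 mg iron for $1.33 (total $6.03, still need 0.0 mg).
Greedy by cheapest-per-mg is optimal for a single linear constraint, so the minimum cost is $6.03.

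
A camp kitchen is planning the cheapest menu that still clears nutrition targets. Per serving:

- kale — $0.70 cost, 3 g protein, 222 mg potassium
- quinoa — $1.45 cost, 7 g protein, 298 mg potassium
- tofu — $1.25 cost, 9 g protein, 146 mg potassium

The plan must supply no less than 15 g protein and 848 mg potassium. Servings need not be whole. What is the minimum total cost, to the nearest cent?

Compare the cost at each extreme point of the feasible region.
kale only: max(15/3, 848/222) = 5 servings → $3.50.
quinoa only: max(15/7, 848/298) = 2.846 servings → $4.13.
tofu only: max(15/9, 848/146) = 5.808 servings → $7.26.
kale + quinoa with both tight: 2.221 servings and 1.191 servings → $3.28.
kale + tofu with both tight: 3.488 servings and 0.5038 servings → $3.07.
quinoa + tofu: the both-tight solution has a negative serving — not a feasible corner.
Cheapest feasible corner: $3.07.

$3.07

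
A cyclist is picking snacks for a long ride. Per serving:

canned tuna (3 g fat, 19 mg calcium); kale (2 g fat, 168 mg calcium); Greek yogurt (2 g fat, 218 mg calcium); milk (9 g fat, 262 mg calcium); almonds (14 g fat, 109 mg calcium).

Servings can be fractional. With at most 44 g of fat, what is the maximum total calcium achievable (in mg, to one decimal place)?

4796.0 mg

Calcium per g fat: Greek yogurt 109, kale 84, milk 29.11, almonds 7.786, canned tuna 6.333.
With no serving limits, spend the whole fat allowance on Greek yogurt: 44 g / 2 g × 218 mg = 4796.0 mg.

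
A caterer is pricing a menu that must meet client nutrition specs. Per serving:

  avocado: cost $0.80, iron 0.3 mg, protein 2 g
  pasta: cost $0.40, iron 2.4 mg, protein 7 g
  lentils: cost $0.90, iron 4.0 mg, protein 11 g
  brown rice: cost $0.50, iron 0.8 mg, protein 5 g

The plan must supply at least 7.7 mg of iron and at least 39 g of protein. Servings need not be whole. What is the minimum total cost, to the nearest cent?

$2.23

avocado only: max(7.7/0.3, 39/2) = 25.67 servings → $20.53.
pasta only: max(7.7/2.4, 39/7) = 5.571 servings → $2.23.
lentils only: max(7.7/4.0, 39/11) = 3.545 servings → $3.19.
brown rice only: max(7.7/0.8, 39/5) = 9.625 servings → $4.81.
avocado + pasta with both tight: 14.7 servings and 1.37 servings → $12.31.
avocado + lentils with both tight: 15.17 servings and 0.7872 servings → $12.84.
avocado + brown rice: the both-tight solution has a negative serving — not a feasible corner.
pasta + lentils: intersection lies outside the first quadrant.
pasta + brown rice with both tight: 1.141 servings and 6.203 servings → $3.56.
lentils + brown rice with both tight: 0.6518 servings and 6.366 servings → $3.77.
Cheapest feasible corner: $2.23.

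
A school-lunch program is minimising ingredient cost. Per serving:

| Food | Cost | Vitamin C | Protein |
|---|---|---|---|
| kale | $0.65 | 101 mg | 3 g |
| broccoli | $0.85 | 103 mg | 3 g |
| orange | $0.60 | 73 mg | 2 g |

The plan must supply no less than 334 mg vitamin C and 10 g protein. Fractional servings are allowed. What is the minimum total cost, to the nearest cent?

$2.17

Minimising a linear cost over {vitamin C ≥ 334, protein ≥ 10, servings ≥ 0} — the optimum is at a vertex, using one or two foods.
kale only: max(334/101, 10/3) = 3.333 servings → $2.17.
broccoli only: max(334/103, 10/3) = 3.333 servings → $2.83.
orange only: max(334/73, 10/2) = 5 servings → $3.00.
kale + broccoli with both targets exact would need a negative amount; discard.
kale + orange: intersection lies outside the first quadrant.
broccoli + orange: intersection lies outside the first quadrant.
So the least-cost plan costs $2.17.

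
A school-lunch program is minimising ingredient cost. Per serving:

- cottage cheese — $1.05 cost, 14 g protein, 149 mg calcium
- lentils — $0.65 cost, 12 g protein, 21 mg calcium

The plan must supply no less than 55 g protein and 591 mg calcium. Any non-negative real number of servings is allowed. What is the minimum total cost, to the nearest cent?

Minimising a linear cost over {protein ≥ 55, calcium ≥ 591, servings ≥ 0} — the optimum is at a vertex, using one or two foods.
cottage cheese only: max(55/14, 591/149) = 3.966 servings → $4.16.
lentils only: max(55/12, 591/21) = 28.14 servings → $18.29.
cottage cheese + lentils with both targets exact would need a negative amount; discard.
So the least-cost plan costs $4.16.

$4.16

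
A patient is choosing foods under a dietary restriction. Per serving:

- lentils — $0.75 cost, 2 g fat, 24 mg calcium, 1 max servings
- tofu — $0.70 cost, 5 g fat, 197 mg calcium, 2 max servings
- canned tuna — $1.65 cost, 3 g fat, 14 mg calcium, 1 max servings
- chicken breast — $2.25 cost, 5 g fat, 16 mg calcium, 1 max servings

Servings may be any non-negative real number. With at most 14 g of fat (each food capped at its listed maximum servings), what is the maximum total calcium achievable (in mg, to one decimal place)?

Calcium per g fat: tofu 39.4, lentils 12, canned tuna 4.667, chicken breast 3.2.
Take 2 servings of tofu: uses 10 g fat, +394.0 mg calcium (running total 394.0 mg).
Take 1 serving of lentils: uses 2 g fat, +24.0 mg calcium (running total 418.0 mg).
Take 0.6667 servings of canned tuna: uses 2 g fat, +9.3 mg calcium (running total 427.3 mg).
Greedy by best ratio exhausts the fat allowance optimally: 427.3 mg.

427.3 mg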